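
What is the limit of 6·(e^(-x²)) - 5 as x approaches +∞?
Evaluate the dominant behaviour as x → +∞; each term tends to a finite value or vanishes.
Limit = -5.

Final answer: -5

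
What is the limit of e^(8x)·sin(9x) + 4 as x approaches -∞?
Evaluate the dominant behaviour as x → -∞; each term tends to a finite value or vanishes.
Limit = 4.

Final answer: 4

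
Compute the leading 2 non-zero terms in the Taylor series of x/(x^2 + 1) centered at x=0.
-x^3 + x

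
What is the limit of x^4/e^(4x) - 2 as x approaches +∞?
The quotient is an ∞/∞ indeterminate form as x → +∞.
The exponential denominator e^(4x) dominates the polynomial numerator (e^x ≫ x^4 as x → ∞), so the quotient → 0.
Adding the constant: 0 - 2 = -2. Limit = -2.

Final answer: -2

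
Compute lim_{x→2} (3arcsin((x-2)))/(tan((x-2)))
Both numerator and denominator → 0 as x → 2; this is a 0/0 indeterminate form.
Expand each to leading order near x = 2: numerator ~ 3·(x - 2), denominator ~ (x - 2).
The limit of the ratio is 3.

Final answer: 3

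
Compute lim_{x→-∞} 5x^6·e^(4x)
This is a 0·∞ indeterminate form at x → -∞.
Rewrite the product as 5x^6 / e^(-4x) (an ∞/∞ form) and apply L'Hôpital, or use the standard hierarchy e^(4|x|) ≫ |x^6| as x → -∞.
The indeterminate product → 0, so the limit = 0.

Final answer: 0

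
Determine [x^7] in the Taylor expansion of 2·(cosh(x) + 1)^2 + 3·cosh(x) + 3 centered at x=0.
Expand to order 7: 2·(cosh(x) + 1)^2 + 3·cosh(x) + 3 = 71·x^6/720 + 23·x^4/24 + 11·x^2/2 + 14 + O(x^8).
The coefficient of x^7 is 0.

Final answer: 0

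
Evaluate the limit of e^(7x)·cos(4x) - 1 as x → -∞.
Evaluate the dominant behaviour as x → -∞; each term tends to a finite value or vanishes.
Limit = -1.

Final answer: -1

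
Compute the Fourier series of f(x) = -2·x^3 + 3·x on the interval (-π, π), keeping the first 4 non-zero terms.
(30 - 4·π^2)·sin(x) + (-6 + 2·π^2)·sin(2·x) + (26/9 - 4·π^2/3)·sin(3·x) + (-15/8 + π^2)·sin(4·x)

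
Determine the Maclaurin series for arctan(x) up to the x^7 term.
-x^7/7 + x^5/5 - x^3/3 + x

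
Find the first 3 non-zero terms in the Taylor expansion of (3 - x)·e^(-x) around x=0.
5·x^2/2 - 4·x + 3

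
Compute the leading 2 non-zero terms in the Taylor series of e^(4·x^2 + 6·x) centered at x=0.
6·x + 1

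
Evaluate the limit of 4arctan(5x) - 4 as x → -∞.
Evaluate the dominant behaviour as x → -∞; each term tends to a finite value or vanishes.
Limit = -2·π - 4.

Final answer: -2·π - 4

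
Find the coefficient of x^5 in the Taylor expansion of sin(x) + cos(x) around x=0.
Expand to order 5: sin(x) + cos(x) = x^5/120 + x^4/24 - x^3/6 - x^2/2 + x + 1 + O(x^6).
The coefficient of x^5 is 1/120.

Final answer: 1/120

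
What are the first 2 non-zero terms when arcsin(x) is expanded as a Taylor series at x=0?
x^3/6 + x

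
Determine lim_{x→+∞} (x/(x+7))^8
As x → +∞: x/(x+7) = 1/(1 + 7/x) → 1, and the 8th power of a limit-1 base also → 1.
Limit = 1.

Final answer: 1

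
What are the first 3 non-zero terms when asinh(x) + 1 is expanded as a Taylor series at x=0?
-x^3/6 + x + 1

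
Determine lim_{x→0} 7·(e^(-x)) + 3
Direct substitution at x = 0 gives 10.

Final answer: 10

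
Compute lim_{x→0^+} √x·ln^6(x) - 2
The product is a 0·∞ indeterminate form at x → 0⁺.
Rewrite the product as ln^6(x) / x^(-1/2) and apply L'Hôpital, or use the standard hierarchy x^(-1/2) ≫ |ln x|^6 as x → 0⁺.
The indeterminate product → 0, so the limit = -2.

Final answer: -2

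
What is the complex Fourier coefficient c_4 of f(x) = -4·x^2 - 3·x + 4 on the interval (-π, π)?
Compute the real Fourier coefficients first: a_4 = -1, b_4 = 3/2.
Then c_4 = (a_4 − i·b_4)/2 = -1/2 - 3·i/4.

Final answer: -1/2 - 3·i/4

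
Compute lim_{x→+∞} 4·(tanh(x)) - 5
Evaluate the dominant behaviour as x → +∞; each term tends to a finite value or vanishes.
Limit = -1.

Final answer: -1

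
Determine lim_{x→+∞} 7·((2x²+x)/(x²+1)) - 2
Evaluate the dominant behaviour as x → +∞; each term tends to a finite value or vanishes.
Limit = 12.

Final answer: 12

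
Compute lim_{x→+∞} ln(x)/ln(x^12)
This is an ∞/∞ indeterminate form as x → +∞.
Write ln(x^12) = 12·ln(x), reducing the quotient to 1/12.
Limit = 1/12.

Final answer: 1/12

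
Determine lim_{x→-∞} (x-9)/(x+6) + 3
Evaluate the dominant behaviour as x → -∞; each term tends to a finite value or vanishes.
Limit = 4.

Final answer: 4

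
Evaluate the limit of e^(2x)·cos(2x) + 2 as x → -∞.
Evaluate the dominant behaviour as x → -∞; each term tends to a finite value or vanishes.
Limit = 2.

Final answer: 2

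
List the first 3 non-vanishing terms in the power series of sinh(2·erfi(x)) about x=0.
x^5·(2/(5·√(π)) + 128/(15·π^(5/2)) + 32/(3·π^(3/2))) + x^3·(4/(3·√(π)) + 32/(3·π^(3/2))) + 4·x/√(π)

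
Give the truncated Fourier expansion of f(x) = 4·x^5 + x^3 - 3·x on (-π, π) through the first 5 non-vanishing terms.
(-158·π^2 + 8·π^4 + 942)·sin(x) + (-4·π^4 - 51/2 + 19·π^2)·sin(2·x) + (-142·π^2/27 + 122/81 + 8·π^4/3)·sin(3·x) + (-2·π^4 + 3/4 + 2·π^2)·sin(4·x) + (-22·π^2/25 - 618/625 + 8·π^4/5)·sin(5·x)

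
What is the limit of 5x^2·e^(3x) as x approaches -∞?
This is a 0·∞ indeterminate form at x → -∞.
Rewrite the product as 5x^2 / e^(-3x) (an ∞/∞ form) and apply L'Hôpital, or use the standard hierarchy e^(3|x|) ≫ |x^2| as x → -∞.
The indeterminate product → 0, so the limit = 0.

Final answer: 0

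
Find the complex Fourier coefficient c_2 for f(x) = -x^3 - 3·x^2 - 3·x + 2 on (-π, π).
Compute the real Fourier coefficients first: a_2 = -3, b_2 = 3/2 + π^2.
Then c_2 = (a_2 − i·b_2)/2 = -3/2 - i·π^2/2 - 3·i/4.

Final answer: -3/2 - i·π^2/2 - 3·i/4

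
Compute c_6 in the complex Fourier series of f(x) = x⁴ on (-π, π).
Compute the real Fourier coefficients first: a_6 = -1/27 + 2·π^2/9, b_6 = 0.
Then c_6 = (a_6 − i·b_6)/2 = -1/54 + π^2/9.

Final answer: -1/54 + π^2/9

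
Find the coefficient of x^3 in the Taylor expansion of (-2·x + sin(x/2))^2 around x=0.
Expand to order 3: (-2·x + sin(x/2))^2 = 9·x^2/4 + O(x^4).
The coefficient of x^3 is 0.

Final answer: 0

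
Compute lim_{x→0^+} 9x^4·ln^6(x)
This is a 0·∞ indeterminate form at x → 0⁺.
Rewrite the product as 9·ln^6(x) / x^(-4) and apply L'Hôpital, or use the standard hierarchy x^(-4) ≫ |ln x|^6 as x → 0⁺.
The indeterminate product → 0, so the limit = 0.

Final answer: 0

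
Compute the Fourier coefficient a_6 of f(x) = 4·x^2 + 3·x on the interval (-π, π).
a_6 = (1/π) ∫_{-π}^{π} f(x)·cos(6x) dx.
Evaluate the integral (use parity and integration by parts as needed): a_6 = 4/9.

Final answer: 4/9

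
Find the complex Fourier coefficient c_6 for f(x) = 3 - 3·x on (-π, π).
Compute the real Fourier coefficients first: a_6 = 0, b_6 = 1.
Then c_6 = (a_6 − i·b_6)/2 = -i/2.

Final answer: -i/2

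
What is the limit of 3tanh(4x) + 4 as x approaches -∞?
Evaluate the dominant behaviour as x → -∞; each term tends to a finite value or vanishes.
Limit = 1.

Final answer: 1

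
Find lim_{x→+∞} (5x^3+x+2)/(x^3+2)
This is an ∞/∞ indeterminate form as x → +∞.
Divide numerator and denominator by x^3 and let the lower-order terms vanish; the leading terms give 5/1 = 5.
Limit = 5.

Final answer: 5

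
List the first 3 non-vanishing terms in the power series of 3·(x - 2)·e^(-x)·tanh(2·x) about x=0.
4·x^3 + 18·x^2 - 12·x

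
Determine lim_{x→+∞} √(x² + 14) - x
This is an ∞ − ∞ indeterminate form.
Multiply and divide by the conjugate √(x²+14) + x; the x² terms cancel, leaving 14/(√(x²+14)+x) → 0.
Limit = 0.

Final answer: 0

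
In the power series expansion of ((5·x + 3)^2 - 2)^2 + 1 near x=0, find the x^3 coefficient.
Expand to order 3: ((5·x + 3)^2 - 2)^2 + 1 = 1500·x^3 + 1250·x^2 + 420·x + 50 + O(x^4).
The coefficient of x^3 is 1500.

Final answer: 1500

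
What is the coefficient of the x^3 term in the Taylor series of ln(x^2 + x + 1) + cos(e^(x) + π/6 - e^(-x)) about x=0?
Expand to order 3: ln(x^2 + x + 1) + cos(e^(x) + π/6 - e^(-x)) = -x^3/6 + x^2·(1/2 - √(3)) + √(3)/2 + O(x^4).
The coefficient of x^3 is -1/6.

Final answer: -1/6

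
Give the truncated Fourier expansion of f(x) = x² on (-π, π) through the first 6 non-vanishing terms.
-4·cos(x) + cos(2·x) - 4·cos(3·x)/9 + cos(4·x)/4 - 4·cos(5·x)/25 + π^2/3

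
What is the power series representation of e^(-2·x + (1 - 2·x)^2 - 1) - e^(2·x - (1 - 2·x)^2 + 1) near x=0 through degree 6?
1360·x^6/3 - 1128·x^5/5 + 144·x^4 - 72·x^3 + 8·x^2 - 12·x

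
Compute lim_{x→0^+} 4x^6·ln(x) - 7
The product is a 0·∞ indeterminate form at x → 0⁺.
Rewrite the product as 4·ln(x) / x^(-6) and apply L'Hôpital, or use the standard hierarchy x^(-6) ≫ |ln x| as x → 0⁺.
The indeterminate product → 0, so the limit = -7.

Final answer: -7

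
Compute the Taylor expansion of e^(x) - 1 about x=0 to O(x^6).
x^5/120 + x^4/24 + x^3/6 + x^2/2 + x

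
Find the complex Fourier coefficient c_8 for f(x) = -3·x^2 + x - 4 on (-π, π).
Compute the real Fourier coefficients first: a_8 = -3/16, b_8 = -1/4.
Then c_8 = (a_8 − i·b_8)/2 = -3/32 + i/8.

Final answer: -3/32 + i/8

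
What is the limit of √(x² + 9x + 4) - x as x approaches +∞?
As x → +∞: multiply by the conjugate to get (9x+4)/(√(x²+9x+4)+x); the denominator ~ 2x, so the limit is 9/2.
Limit = 9/2.

Final answer: 9/2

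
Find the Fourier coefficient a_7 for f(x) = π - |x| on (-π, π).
a_7 = (1/π) ∫_{-π}^{π} f(x)·cos(7x) dx.
Evaluate the integral (use parity and integration by parts as needed): a_7 = 4/(49·π).

Final answer: 4/(49·π)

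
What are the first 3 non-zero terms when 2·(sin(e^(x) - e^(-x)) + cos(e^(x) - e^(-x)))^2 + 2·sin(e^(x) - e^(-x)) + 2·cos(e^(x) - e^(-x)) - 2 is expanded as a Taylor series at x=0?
-4·x^2 + 12·x + 2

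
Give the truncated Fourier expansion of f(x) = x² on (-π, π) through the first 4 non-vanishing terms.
-4·cos(x) + cos(2·x) - 4·cos(3·x)/9 + π^2/3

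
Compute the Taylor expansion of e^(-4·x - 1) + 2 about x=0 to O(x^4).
-32·x^3·e^(-1)/3 + 8·x^2·e^(-1) - 4·x·e^(-1) + e^(-1) + 2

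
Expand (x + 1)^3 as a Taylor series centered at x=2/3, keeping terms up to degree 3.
125/27 + 25·(x - 2/3)/3 + 5·(x - 2/3)^2 + (x - 2/3)^3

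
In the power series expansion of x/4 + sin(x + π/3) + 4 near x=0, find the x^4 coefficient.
Expand to order 4: x/4 + sin(x + π/3) + 4 = √(3)·x^4/48 - x^3/12 - √(3)·x^2/4 + 3·x/4 + √(3)/2 + 4 + O(x^5).
The coefficient of x^4 is √(3)/48.

Final answer: √(3)/48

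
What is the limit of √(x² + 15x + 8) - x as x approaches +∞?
This is an ∞ − ∞ indeterminate form.
Multiply and divide by the conjugate √(x²+15x + 8) + x; the x² terms cancel, leaving (15x + 8)/(√(x²+15x + 8)+x) → 15/2.
Limit = 15/2.

Final answer: 15/2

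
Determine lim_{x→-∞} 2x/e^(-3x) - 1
The quotient is an ∞/∞ indeterminate form as x → -∞.
Compare growth rates of the dominant terms (exponentials ≫ polynomials ≫ logarithms), or apply L'Hôpital's rule; the quotient → 0.
Adding the constant: 0 - 1 = -1. Limit = -1.

Final answer: -1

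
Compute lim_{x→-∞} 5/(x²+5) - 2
Evaluate the dominant behaviour as x → -∞; each term tends to a finite value or vanishes.
Limit = -2.

Final answer: -2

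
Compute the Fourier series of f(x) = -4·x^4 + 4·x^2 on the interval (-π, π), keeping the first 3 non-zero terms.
(-208 + 32·π^2)·cos(x) + (16 - 8·π^2)·cos(2·x) - 4·π^4/5 + 4·π^2/3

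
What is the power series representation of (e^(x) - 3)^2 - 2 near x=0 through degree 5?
13·x^5/60 + 5·x^4/12 + x^3/3 - x^2 - 4·x + 2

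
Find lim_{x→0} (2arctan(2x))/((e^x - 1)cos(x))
Both numerator and denominator → 0 as x → 0; this is a 0/0 indeterminate form.
Expand each to leading order near x = 0: numerator ~ 4·x, denominator ~ x.
The limit of the ratio is 4.

Final answer: 4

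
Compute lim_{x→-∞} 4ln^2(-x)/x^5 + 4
The quotient is an ∞/∞ indeterminate form as x → -∞.
Compare growth rates of the dominant terms (exponentials ≫ polynomials ≫ logarithms), or apply L'Hôpital's rule; the quotient → 0.
Adding the constant: 0 + 4 = 4. Limit = 4.

Final answer: 4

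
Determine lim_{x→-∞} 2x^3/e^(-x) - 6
The quotient is an ∞/∞ indeterminate form as x → -∞.
Compare growth rates of the dominant terms (exponentials ≫ polynomials ≫ logarithms), or apply L'Hôpital's rule; the quotient → 0.
Adding the constant: 0 - 6 = -6. Limit = -6.

Final answer: -6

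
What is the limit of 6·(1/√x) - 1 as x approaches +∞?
Evaluate the dominant behaviour as x → +∞; each term tends to a finite value or vanishes.
Limit = -1.

Final answer: -1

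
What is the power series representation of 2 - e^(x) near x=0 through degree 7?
-x^7/5040 - x^6/720 - x^5/120 - x^4/24 - x^3/6 - x^2/2 - x + 1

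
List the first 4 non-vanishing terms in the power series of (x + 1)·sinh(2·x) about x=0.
4·x^4/3 + 4·x^3/3 + 2·x^2 + 2·x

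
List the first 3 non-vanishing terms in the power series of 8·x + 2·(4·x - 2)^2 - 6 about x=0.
32·x^2 - 24·x + 2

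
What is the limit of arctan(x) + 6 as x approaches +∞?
Evaluate the dominant behaviour as x → +∞; each term tends to a finite value or vanishes.
Limit = π/2 + 6.

Final answer: π/2 + 6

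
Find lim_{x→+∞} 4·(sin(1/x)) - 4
Evaluate the dominant behaviour as x → +∞; each term tends to a finite value or vanishes.
Limit = -4.

Final answer: -4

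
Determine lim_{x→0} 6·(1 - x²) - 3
Direct substitution at x = 0 gives 3.

Final answer: 3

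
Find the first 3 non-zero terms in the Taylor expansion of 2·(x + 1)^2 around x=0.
2·x^2 + 4·x + 2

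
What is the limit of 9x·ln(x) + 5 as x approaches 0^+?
The product is a 0·∞ indeterminate form at x → 0⁺.
Rewrite the product as 9·ln(x) / x^(-1) and apply L'Hôpital, or use the standard hierarchy x^(-1) ≫ |ln x| as x → 0⁺.
The indeterminate product → 0, so the limit = 5.

Final answer: 5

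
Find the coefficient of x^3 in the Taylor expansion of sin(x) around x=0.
Expand to order 3: sin(x) = -x^3/6 + x + O(x^4).
The coefficient of x^3 is -1/6.

Final answer: -1/6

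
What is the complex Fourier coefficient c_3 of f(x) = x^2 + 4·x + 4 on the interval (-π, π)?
Compute the real Fourier coefficients first: a_3 = -4/9, b_3 = 8/3.
Then c_3 = (a_3 − i·b_3)/2 = -2/9 - 4·i/3.

Final answer: -2/9 - 4·i/3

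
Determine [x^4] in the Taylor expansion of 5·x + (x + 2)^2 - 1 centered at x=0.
Expand to order 4: 5·x + (x + 2)^2 - 1 = x^2 + 9·x + 3 + O(x^5).
The coefficient of x^4 is 0.

Final answer: 0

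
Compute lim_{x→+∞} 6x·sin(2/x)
As x → +∞: let u = 2/x → 0⁺; then 6·x·sin(2/x) = 6·2·sin(u)/u → 6·2·1 = 12.
Limit = 12.

Final answer: 12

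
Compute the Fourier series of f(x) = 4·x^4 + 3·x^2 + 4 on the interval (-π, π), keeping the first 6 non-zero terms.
(180 - 32·π^2)·cos(x) + (-9 + 8·π^2)·cos(2·x) + (28/27 - 32·π^2/9)·cos(3·x) + 2·π^2·cos(4·x) + (-32·π^2/25 - 108/625)·cos(5·x) + 4 + π^2 + 4·π^4/5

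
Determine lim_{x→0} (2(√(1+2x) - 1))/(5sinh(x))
Both numerator and denominator → 0 as x → 0; this is a 0/0 indeterminate form.
Expand each to leading order near x = 0: numerator ~ 2·x, denominator ~ 5·x.
The limit of the ratio is 2/5.

Final answer: 2/5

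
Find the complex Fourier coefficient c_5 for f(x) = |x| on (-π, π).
Compute the real Fourier coefficients first: a_5 = -4/(25·π), b_5 = 0.
Then c_5 = (a_5 − i·b_5)/2 = -2/(25·π).

Final answer: -2/(25·π)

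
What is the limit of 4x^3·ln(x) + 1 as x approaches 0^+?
The product is a 0·∞ indeterminate form at x → 0⁺.
Rewrite the product as 4·ln(x) / x^(-3) and apply L'Hôpital, or use the standard hierarchy x^(-3) ≫ |ln x| as x → 0⁺.
The indeterminate product → 0, so the limit = 1.

Final answer: 1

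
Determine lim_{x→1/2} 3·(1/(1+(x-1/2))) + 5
Direct substitution at x = 1/2 gives 8.

Final answer: 8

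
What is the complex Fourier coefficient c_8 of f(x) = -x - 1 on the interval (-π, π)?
Compute the real Fourier coefficients first: a_8 = 0, b_8 = 1/4.
Then c_8 = (a_8 − i·b_8)/2 = -i/8.

Final answer: -i/8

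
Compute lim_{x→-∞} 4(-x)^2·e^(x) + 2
The product is a 0·∞ indeterminate form at x → -∞.
Rewrite the product as 4(-x)^2 / e^(-x) (an ∞/∞ form) and apply L'Hôpital, or use the standard hierarchy e^(|x|) ≫ |(-x)^2| as x → -∞.
The indeterminate product → 0, so the limit = 2.

Final answer: 2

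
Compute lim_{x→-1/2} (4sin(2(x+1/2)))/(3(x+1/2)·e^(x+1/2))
Both numerator and denominator → 0 as x → -1/2; this is a 0/0 indeterminate form.
Expand each to leading order near x = -1/2: numerator ~ 8·(x + 1/2), denominator ~ 3·(x + 1/2).
The limit of the ratio is 8/3.

Final answer: 8/3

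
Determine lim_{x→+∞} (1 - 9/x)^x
As x → +∞: this is the defining limit (1 - 9/x)^x → e^(-9).
Limit = e^(-9).

Final answer: e^(-9)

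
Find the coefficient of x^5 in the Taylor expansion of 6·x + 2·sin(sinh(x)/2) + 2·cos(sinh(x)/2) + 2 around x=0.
Expand to order 5: 6·x + 2·sin(sinh(x)/2) + 2·cos(sinh(x)/2) + 2 = -23·x^5/1920 - 5·x^4/64 + x^3/8 - x^2/4 + 7·x + 4 + O(x^6).
The coefficient of x^5 is -23/1920.

Final answer: -23/1920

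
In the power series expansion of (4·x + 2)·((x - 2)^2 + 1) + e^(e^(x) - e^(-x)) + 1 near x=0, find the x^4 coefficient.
Expand to order 4: (4·x + 2)·((x - 2)^2 + 1) + e^(e^(x) - e^(-x)) + 1 = 4·x^4/3 + 17·x^3/3 - 12·x^2 + 14·x + 12 + O(x^5).
The coefficient of x^4 is 4/3.

Final answer: 4/3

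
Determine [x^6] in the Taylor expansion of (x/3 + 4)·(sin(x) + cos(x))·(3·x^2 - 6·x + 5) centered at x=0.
Expand to order 6: (x/3 + 4)·(sin(x) + cos(x))·(3·x^2 - 6·x + 5) = 13·x^6/360 - 211·x^5/72 + 5·x^4/9 + 113·x^3/6 - 67·x^2/3 - 7·x/3 + 20 + O(x^7).
The coefficient of x^6 is 13/360.

Final answer: 13/360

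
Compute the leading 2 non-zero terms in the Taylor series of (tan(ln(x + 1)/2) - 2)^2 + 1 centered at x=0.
5 - 2·x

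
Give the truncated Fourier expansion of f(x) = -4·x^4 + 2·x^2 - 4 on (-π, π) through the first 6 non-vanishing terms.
(-200 + 32·π^2)·cos(x) + (14 - 8·π^2)·cos(2·x) + (-88/27 + 32·π^2/9)·cos(3·x) + (5/4 - 2·π^2)·cos(4·x) + (-392/625 + 32·π^2/25)·cos(5·x) - 4·π^4/5 - 4 + 2·π^2/3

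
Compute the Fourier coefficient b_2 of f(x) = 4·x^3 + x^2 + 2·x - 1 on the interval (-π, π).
b_2 = (1/π) ∫_{-π}^{π} f(x)·sin(2x) dx.
Evaluate the integral (use parity and integration by parts as needed): b_2 = 4 - 4·π^2.

Final answer: 4 - 4·π^2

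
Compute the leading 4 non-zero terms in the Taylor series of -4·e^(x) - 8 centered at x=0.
-2·x^3/3 - 2·x^2 - 4·x - 12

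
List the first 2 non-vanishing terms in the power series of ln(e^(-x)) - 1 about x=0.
-x - 1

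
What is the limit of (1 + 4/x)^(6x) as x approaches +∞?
As x → +∞: write (1 + 4/x)^(6x) = ((1 + 4/x)^x)^6 → (e^4)^6 = e^24.
Limit = e^(24).

Final answer: e^(24)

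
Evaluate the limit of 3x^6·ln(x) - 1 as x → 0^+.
The product is a 0·∞ indeterminate form at x → 0⁺.
Rewrite the product as 3·ln(x) / x^(-6) and apply L'Hôpital, or use the standard hierarchy x^(-6) ≫ |ln x| as x → 0⁺.
The indeterminate product → 0, so the limit = -1.

Final answer: -1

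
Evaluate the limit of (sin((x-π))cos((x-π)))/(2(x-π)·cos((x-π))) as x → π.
Both numerator and denominator → 0 as x → π; this is a 0/0 indeterminate form.
Expand each to leading order near x = π: numerator ~ (x - π), denominator ~ 2·(x - π).
The limit of the ratio is 1/2.

Final answer: 1/2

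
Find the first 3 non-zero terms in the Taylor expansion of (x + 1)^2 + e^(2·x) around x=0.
3·x^2 + 4·x + 2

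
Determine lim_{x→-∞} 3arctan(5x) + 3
Evaluate the dominant behaviour as x → -∞; each term tends to a finite value or vanishes.
Limit = 3 - 3·π/2.

Final answer: 3 - 3·π/2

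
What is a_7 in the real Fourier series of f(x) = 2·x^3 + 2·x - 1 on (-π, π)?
a_7 = (1/π) ∫_{-π}^{π} f(x)·cos(7x) dx.
Evaluate the integral (use parity and integration by parts as needed): a_7 = 0.

Final answer: 0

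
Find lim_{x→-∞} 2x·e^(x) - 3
The product is a 0·∞ indeterminate form at x → -∞.
Rewrite the product as 2x / e^(-x) (an ∞/∞ form) and apply L'Hôpital, or use the standard hierarchy e^(|x|) ≫ |x| as x → -∞.
The indeterminate product → 0, so the limit = -3.

Final answer: -3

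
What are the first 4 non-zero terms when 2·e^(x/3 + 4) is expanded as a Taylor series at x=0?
x^3·e^(4)/81 + x^2·e^(4)/9 + 2·x·e^(4)/3 + 2·e^(4)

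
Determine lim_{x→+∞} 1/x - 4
Evaluate the dominant behaviour as x → +∞; each term tends to a finite value or vanishes.
Limit = -4.

Final answer: -4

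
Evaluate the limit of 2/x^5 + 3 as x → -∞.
Evaluate the dominant behaviour as x → -∞; each term tends to a finite value or vanishes.
Limit = 3.

Final answer: 3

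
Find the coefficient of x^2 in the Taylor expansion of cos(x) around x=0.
Expand to order 2: cos(x) = 1 - x^2/2 + O(x^3).
The coefficient of x^2 is -1/2.

Final answer: -1/2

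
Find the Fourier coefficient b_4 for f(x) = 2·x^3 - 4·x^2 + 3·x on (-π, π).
b_4 = (1/π) ∫_{-π}^{π} f(x)·sin(4x) dx.
Evaluate the integral (use parity and integration by parts as needed): b_4 = -π^2 - 9/8.

Final answer: -π^2 - 9/8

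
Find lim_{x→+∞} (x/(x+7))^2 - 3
As x → +∞: x/(x+7) = 1/(1 + 7/x) → 1, and the 2nd power of a limit-1 base also → 1; with the additive constant, 1 - 3 = -2.
Limit = -2.

Final answer: -2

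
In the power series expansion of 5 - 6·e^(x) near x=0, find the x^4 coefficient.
Expand to order 4: 5 - 6·e^(x) = -x^4/4 - x^3 - 3·x^2 - 6·x - 1 + O(x^5).
The coefficient of x^4 is -1/4.

Final answer: -1/4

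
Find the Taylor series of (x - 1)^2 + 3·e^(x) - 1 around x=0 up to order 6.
x^6/240 + x^5/40 + x^4/8 + x^3/2 + 5·x^2/2 + x + 3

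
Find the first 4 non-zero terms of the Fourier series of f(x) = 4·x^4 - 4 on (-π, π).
(192 - 32·π^2)·cos(x) + (-12 + 8·π^2)·cos(2·x) + (64/27 - 32·π^2/9)·cos(3·x) - 4 + 4·π^4/5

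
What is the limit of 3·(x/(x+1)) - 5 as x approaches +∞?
Evaluate the dominant behaviour as x → +∞; each term tends to a finite value or vanishes.
Limit = -2.

Final answer: -2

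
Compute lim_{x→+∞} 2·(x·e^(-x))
Evaluate the dominant behaviour as x → +∞; each term tends to a finite value or vanishes.
Limit = 0.

Final answer: 0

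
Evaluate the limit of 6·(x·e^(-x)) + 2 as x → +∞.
Evaluate the dominant behaviour as x → +∞; each term tends to a finite value or vanishes.
Limit = 2.

Final answer: 2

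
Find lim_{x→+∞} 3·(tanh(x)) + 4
Evaluate the dominant behaviour as x → +∞; each term tends to a finite value or vanishes.
Limit = 7.

Final answer: 7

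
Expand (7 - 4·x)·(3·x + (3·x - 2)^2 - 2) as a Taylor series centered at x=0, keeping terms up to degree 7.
-36·x^3 + 99·x^2 - 71·x + 14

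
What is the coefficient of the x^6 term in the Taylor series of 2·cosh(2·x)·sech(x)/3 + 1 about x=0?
Expand to order 6: 2·cosh(2·x)·sech(x)/3 + 1 = 7·x^6/120 - x^4/12 + x^2 + 5/3 + O(x^7).
The coefficient of x^6 is 7/120.

Final answer: 7/120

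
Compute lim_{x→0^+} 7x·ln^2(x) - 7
The product is a 0·∞ indeterminate form at x → 0⁺.
Rewrite the product as 7·ln^2(x) / x^(-1) and apply L'Hôpital, or use the standard hierarchy x^(-1) ≫ |ln x|^2 as x → 0⁺.
The indeterminate product → 0, so the limit = -7.

Final answer: -7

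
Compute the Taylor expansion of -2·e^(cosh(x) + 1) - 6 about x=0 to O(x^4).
-x^2·e^(2) - 2·e^(2) - 6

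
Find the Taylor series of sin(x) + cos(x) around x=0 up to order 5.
x^5/120 + x^4/24 - x^3/6 - x^2/2 + x + 1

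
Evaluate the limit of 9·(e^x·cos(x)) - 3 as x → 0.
Direct substitution at x = 0 gives 6.

Final answer: 6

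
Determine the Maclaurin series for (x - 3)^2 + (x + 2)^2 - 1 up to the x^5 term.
2·x^2 - 2·x + 12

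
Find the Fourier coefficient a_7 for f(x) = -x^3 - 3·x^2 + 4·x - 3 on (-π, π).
a_7 = (1/π) ∫_{-π}^{π} f(x)·cos(7x) dx.
Evaluate the integral (use parity and integration by parts as needed): a_7 = 12/49.

Final answer: 12/49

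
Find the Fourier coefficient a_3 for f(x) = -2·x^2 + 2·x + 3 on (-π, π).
a_3 = (1/π) ∫_{-π}^{π} f(x)·cos(3x) dx.
Evaluate the integral (use parity and integration by parts as needed): a_3 = 8/9.

Final answer: 8/9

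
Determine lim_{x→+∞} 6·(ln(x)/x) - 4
Evaluate the dominant behaviour as x → +∞; each term tends to a finite value or vanishes.
Limit = -4.

Final answer: -4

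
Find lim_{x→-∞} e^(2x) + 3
Evaluate the dominant behaviour as x → -∞; each term tends to a finite value or vanishes.
Limit = 3.

Final answer: 3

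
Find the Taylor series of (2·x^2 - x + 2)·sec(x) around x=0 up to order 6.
211·x^6/360 - 5·x^5/24 + 17·x^4/12 - x^3/2 + 3·x^2 - x + 2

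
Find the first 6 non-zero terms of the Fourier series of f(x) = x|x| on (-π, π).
(-8 + 2·π^2)·sin(x)/π - π·sin(2·x) + (-8 + 18·π^2)·sin(3·x)/(27·π) - π·sin(4·x)/2 + (-8 + 50·π^2)·sin(5·x)/(125·π) - π·sin(6·x)/3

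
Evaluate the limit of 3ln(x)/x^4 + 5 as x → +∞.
The quotient is an ∞/∞ indeterminate form as x → +∞.
The polynomial denominator x^4 dominates the logarithmic numerator (any positive power of x ≫ ln(x) as x → ∞), so the quotient → 0.
Adding the constant: 0 + 5 = 5. Limit = 5.

Final answer: 5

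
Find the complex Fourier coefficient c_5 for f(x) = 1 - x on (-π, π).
Compute the real Fourier coefficients first: a_5 = 0, b_5 = -2/5.
Then c_5 = (a_5 − i·b_5)/2 = i/5.

Final answer: i/5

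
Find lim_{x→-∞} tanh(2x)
Evaluate the dominant behaviour as x → -∞; each term tends to a finite value or vanishes.
Limit = -1.

Final answer: -1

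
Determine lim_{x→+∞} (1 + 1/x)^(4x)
As x → +∞: write (1 + 1/x)^(4x) = ((1 + 1/x)^x)^4 → (e^1)^4 = e^4.
Limit = e^(4).

Final answer: e^(4)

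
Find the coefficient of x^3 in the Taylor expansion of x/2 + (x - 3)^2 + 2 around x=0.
Expand to order 3: x/2 + (x - 3)^2 + 2 = x^2 - 11·x/2 + 11 + O(x^4).
The coefficient of x^3 is 0.

Final answer: 0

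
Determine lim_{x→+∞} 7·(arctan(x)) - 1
Evaluate the dominant behaviour as x → +∞; each term tends to a finite value or vanishes.
Limit = -1 + 7·π/2.

Final answer: -1 + 7·π/2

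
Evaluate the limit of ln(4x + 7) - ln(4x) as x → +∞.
This is an ∞ − ∞ indeterminate form.
Combine the logarithms: ln(4x+7) − ln(4x) = ln((4x+7)/(4x)) = ln(1 + 7/(4x)) → ln(1) = 0.
Limit = 0.

Final answer: 0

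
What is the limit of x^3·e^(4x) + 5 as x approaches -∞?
The product is a 0·∞ indeterminate form at x → -∞.
Rewrite the product as x^3 / e^(-4x) (an ∞/∞ form) and apply L'Hôpital, or use the standard hierarchy e^(4|x|) ≫ |x^3| as x → -∞.
The indeterminate product → 0, so the limit = 5.

Final answer: 5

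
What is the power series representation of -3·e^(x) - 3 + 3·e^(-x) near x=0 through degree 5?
-x^5/20 - x^3 - 6·x - 3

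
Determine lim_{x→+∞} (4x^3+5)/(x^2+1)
This is an ∞/∞ indeterminate form as x → +∞.
Divide numerator and denominator by x^3 and let the lower-order terms vanish; the numerator's degree 3 exceeds the denominator's degree 2, so the quotient diverges.
Limit = ∞.

Final answer: ∞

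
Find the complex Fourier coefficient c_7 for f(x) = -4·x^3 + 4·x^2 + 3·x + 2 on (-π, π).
Compute the real Fourier coefficients first: a_7 = -16/49, b_7 = 342/343 - 8·π^2/7.
Then c_7 = (a_7 − i·b_7)/2 = -8/49 - 171·i/343 + 4·i·π^2/7.

Final answer: -8/49 - 171·i/343 + 4·i·π^2/7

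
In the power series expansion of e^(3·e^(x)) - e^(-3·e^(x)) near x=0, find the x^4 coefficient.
Expand to order 4: e^(3·e^(x)) - e^(-3·e^(x)) = x^4·(7·e^(-3)/8 + 103·e^(3)/8) + x^3·(e^(-3)/2 + 19·e^(3)/2) + x^2·(-3·e^(-3) + 6·e^(3)) + x·(3·e^(-3) + 3·e^(3)) - e^(-3) + e^(3) + O(x^5).
The coefficient of x^4 is 7·e^(-3)/8 + 103·e^(3)/8.

Final answer: 7·e^(-3)/8 + 103·e^(3)/8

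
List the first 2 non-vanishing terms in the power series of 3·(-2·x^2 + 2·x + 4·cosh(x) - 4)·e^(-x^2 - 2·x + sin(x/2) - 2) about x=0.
-9·x^2·e^(-2) + 6·x·e^(-2)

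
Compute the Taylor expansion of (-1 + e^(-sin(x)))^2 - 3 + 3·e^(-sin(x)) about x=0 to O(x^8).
x^7/24 - 13·x^6/48 + 9·x^5/20 - x^4/8 - x^3 + 5·x^2/2 - 3·x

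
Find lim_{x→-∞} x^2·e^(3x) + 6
The product is a 0·∞ indeterminate form at x → -∞.
Rewrite the product as x^2 / e^(-3x) (an ∞/∞ form) and apply L'Hôpital, or use the standard hierarchy e^(3|x|) ≫ |x^2| as x → -∞.
The indeterminate product → 0, so the limit = 6.

Final answer: 6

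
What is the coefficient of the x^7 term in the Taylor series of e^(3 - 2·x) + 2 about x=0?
Expand to order 7: e^(3 - 2·x) + 2 = -8·x^7·e^(3)/315 + 4·x^6·e^(3)/45 - 4·x^5·e^(3)/15 + 2·x^4·e^(3)/3 - 4·x^3·e^(3)/3 + 2·x^2·e^(3) - 2·x·e^(3) + 2 + e^(3) + O(x^8).
The coefficient of x^7 is -8·e^(3)/315.

Final answer: -8·e^(3)/315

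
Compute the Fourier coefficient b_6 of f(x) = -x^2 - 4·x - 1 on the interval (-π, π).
b_6 = (1/π) ∫_{-π}^{π} f(x)·sin(6x) dx.
Evaluate the integral (use parity and integration by parts as needed): b_6 = 4/3.

Final answer: 4/3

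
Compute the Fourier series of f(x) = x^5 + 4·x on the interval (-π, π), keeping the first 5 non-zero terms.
(-40·π^2 + 2·π^4 + 248)·sin(x) + (-π^4 - 23/2 + 5·π^2)·sin(2·x) + (-40·π^2/27 + 296/81 + 2·π^4/3)·sin(3·x) + (-π^4/2 - 143/64 + 5·π^2/8)·sin(4·x) + (-8·π^2/25 + 1048/625 + 2·π^4/5)·sin(5·x)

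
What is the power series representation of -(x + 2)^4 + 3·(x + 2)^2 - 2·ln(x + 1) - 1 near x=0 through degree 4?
-x^4/2 - 26·x^3/3 - 20·x^2 - 22·x - 5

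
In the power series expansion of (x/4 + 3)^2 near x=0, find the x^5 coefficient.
Expand to order 5: (x/4 + 3)^2 = x^2/16 + 3·x/2 + 9 + O(x^6).
The coefficient of x^5 is 0.

Final answer: 0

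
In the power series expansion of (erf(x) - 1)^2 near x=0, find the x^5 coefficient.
Expand to order 5: (erf(x) - 1)^2 = -2·x^5/(5·√(π)) - 8·x^4/(3·π) + 4·x^3/(3·√(π)) + 4·x^2/π - 4·x/√(π) + 1 + O(x^6).
The coefficient of x^5 is -2/(5·√(π)).

Final answer: -2/(5·√(π))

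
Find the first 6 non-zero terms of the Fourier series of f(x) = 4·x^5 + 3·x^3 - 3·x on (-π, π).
(-154·π^2 + 8·π^4 + 918)·sin(x) + (-4·π^4 - 45/2 + 17·π^2)·sin(2·x) + (-106·π^2/27 + 50/81 + 8·π^4/3)·sin(3·x) + (-2·π^4 + 9/8 + π^2)·sin(4·x) + (-738/625 - 2·π^2/25 + 8·π^4/5)·sin(5·x) + (-4·π^4/3 - 7·π^2/27 + 169/162)·sin(6·x)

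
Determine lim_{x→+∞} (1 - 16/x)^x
As x → +∞: this is the defining limit (1 - 16/x)^x → e^(-16).
Limit = e^(-16).

Final answer: e^(-16)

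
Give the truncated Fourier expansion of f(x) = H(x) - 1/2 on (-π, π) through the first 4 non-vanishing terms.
2·sin(x)/π + 2·sin(3·x)/(3·π) + 2·sin(5·x)/(5·π) + 2·sin(7·x)/(7·π)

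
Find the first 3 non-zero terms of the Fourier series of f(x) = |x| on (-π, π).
-4·cos(x)/π - 4·cos(3·x)/(9·π) + π/2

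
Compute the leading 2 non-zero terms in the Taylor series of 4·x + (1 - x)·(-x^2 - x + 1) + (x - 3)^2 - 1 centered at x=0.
9 - 4·x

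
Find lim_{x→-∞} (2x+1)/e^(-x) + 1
The quotient is an ∞/∞ indeterminate form as x → -∞.
Compare growth rates of the dominant terms (exponentials ≫ polynomials ≫ logarithms), or apply L'Hôpital's rule; the quotient → 0.
Adding the constant: 0 + 1 = 1. Limit = 1.

Final answer: 1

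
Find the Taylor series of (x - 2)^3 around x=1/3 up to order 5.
-125/27 + 25·(x - 1/3)/3 - 5·(x - 1/3)^2 + (x - 1/3)^3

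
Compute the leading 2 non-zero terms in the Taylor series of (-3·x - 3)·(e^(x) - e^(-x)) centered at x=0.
-6·x^2 - 6·x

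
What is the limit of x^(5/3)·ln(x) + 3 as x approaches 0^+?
The product is a 0·∞ indeterminate form at x → 0⁺.
Rewrite the product as ln(x) / x^(-5/3) and apply L'Hôpital, or use the standard hierarchy x^(-5/3) ≫ |ln x| as x → 0⁺.
The indeterminate product → 0, so the limit = 3.

Final answer: 3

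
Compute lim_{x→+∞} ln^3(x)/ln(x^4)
This is an ∞/∞ indeterminate form as x → +∞.
Write ln(x^4) = 4·ln(x), reducing the quotient to ln^2(x)/4 → ∞.
Limit = ∞.

Final answer: ∞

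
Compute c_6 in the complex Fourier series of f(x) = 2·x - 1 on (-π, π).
Compute the real Fourier coefficients first: a_6 = 0, b_6 = -2/3.
Then c_6 = (a_6 − i·b_6)/2 = i/3.

Final answer: i/3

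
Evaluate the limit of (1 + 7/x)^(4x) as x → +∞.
As x → +∞: write (1 + 7/x)^(4x) = ((1 + 7/x)^x)^4 → (e^7)^4 = e^28.
Limit = e^(28).

Final answer: e^(28)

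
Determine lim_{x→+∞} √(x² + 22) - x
This is an ∞ − ∞ indeterminate form.
Multiply and divide by the conjugate √(x²+22) + x; the x² terms cancel, leaving 22/(√(x²+22)+x) → 0.
Limit = 0.

Final answer: 0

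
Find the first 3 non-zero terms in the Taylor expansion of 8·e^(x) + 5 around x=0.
4·x^2 + 8·x + 13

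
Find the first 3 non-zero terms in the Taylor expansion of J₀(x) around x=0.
x^4/64 - x^2/4 + 1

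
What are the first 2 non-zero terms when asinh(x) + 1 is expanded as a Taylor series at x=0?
x + 1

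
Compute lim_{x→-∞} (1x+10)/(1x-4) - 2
Evaluate the dominant behaviour as x → -∞; each term tends to a finite value or vanishes.
Limit = -1.

Final answer: -1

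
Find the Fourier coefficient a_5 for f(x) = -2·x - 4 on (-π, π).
a_5 = (1/π) ∫_{-π}^{π} f(x)·cos(5x) dx.
Evaluate the integral (use parity and integration by parts as needed): a_5 = 0.

Final answer: 0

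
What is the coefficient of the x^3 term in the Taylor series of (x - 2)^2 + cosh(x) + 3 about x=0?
Expand to order 3: (x - 2)^2 + cosh(x) + 3 = 3·x^2/2 - 4·x + 8 + O(x^4).
The coefficient of x^3 is 0.

Final answer: 0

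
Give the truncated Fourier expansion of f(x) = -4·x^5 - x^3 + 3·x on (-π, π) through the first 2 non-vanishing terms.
(-942 - 8·π^4 + 158·π^2)·sin(x) + (-19·π^2 + 51/2 + 4·π^4)·sin(2·x)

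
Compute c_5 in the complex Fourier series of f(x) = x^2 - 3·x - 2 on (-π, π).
Compute the real Fourier coefficients first: a_5 = -4/25, b_5 = -6/5.
Then c_5 = (a_5 − i·b_5)/2 = -2/25 + 3·i/5.

Final answer: -2/25 + 3·i/5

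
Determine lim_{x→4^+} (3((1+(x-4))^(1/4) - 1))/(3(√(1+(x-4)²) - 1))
Both numerator and denominator → 0 as x → 4^+; this is a 0/0 indeterminate form.
Expand each to leading order near x = 4: numerator ~ 3·(x - 4)/4, denominator ~ 3·(x - 4)^2/2.
The limit of the ratio is ∞.

Final answer: ∞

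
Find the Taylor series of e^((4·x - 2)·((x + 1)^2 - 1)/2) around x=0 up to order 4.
43·x^4/6 - 16·x^3/3 + 5·x^2 - 2·x + 1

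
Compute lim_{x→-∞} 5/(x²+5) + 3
Evaluate the dominant behaviour as x → -∞; each term tends to a finite value or vanishes.
Limit = 3.

Final answer: 3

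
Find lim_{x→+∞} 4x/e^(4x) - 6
The quotient is an ∞/∞ indeterminate form as x → +∞.
The exponential denominator e^(4x) dominates the polynomial numerator (e^x ≫ x as x → ∞), so the quotient → 0.
Adding the constant: 0 - 6 = -6. Limit = -6.

Final answer: -6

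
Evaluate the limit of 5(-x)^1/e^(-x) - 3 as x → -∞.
The quotient is an ∞/∞ indeterminate form as x → -∞.
Compare growth rates of the dominant terms (exponentials ≫ polynomials ≫ logarithms), or apply L'Hôpital's rule; the quotient → 0.
Adding the constant: 0 - 3 = -3. Limit = -3.

Final answer: -3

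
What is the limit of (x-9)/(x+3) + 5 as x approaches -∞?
Evaluate the dominant behaviour as x → -∞; each term tends to a finite value or vanishes.
Limit = 6.

Final answer: 6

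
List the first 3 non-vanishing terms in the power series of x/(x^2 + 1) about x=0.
x^5 - x^3 + x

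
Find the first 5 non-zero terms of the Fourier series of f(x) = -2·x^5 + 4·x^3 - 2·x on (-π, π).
(-532 - 4·π^4 + 88·π^2)·sin(x) + (-14·π^2 + 23 + 2·π^4)·sin(2·x) + (-4·π^4/3 - 412/81 + 152·π^2/27)·sin(3·x) + (-13·π^2/4 + 71/32 + π^4)·sin(4·x) + (-4·π^4/5 - 836/625 + 56·π^2/25)·sin(5·x)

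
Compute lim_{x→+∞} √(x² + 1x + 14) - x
This is an ∞ − ∞ indeterminate form.
Multiply and divide by the conjugate √(x²+1x + 14) + x; the x² terms cancel, leaving (1x + 14)/(√(x²+1x + 14)+x) → 1/2.
Limit = 1/2.

Final answer: 1/2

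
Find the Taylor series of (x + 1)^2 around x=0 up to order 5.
x^2 + 2·x + 1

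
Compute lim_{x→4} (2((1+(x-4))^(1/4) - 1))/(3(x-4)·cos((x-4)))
Both numerator and denominator → 0 as x → 4; this is a 0/0 indeterminate form.
Expand each to leading order near x = 4: numerator ~ (x - 4)/2, denominator ~ 3·(x - 4).
The limit of the ratio is 1/6.

Final answer: 1/6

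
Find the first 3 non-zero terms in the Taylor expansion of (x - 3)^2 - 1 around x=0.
x^2 - 6·x + 8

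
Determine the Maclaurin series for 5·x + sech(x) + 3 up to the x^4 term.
5·x^4/24 - x^2/2 + 5·x + 4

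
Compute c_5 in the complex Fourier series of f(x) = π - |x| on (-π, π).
Compute the real Fourier coefficients first: a_5 = 4/(25·π), b_5 = 0.
Then c_5 = (a_5 − i·b_5)/2 = 2/(25·π).

Final answer: 2/(25·π)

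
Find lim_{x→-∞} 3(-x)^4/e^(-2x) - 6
The quotient is an ∞/∞ indeterminate form as x → -∞.
Compare growth rates of the dominant terms (exponentials ≫ polynomials ≫ logarithms), or apply L'Hôpital's rule; the quotient → 0.
Adding the constant: 0 - 6 = -6. Limit = -6.

Final answer: -6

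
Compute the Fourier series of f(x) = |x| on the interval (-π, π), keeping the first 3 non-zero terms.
-4·cos(x)/π - 4·cos(3·x)/(9·π) + π/2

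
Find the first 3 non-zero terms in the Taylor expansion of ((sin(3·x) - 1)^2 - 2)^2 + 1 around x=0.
18·x^2 + 12·x + 2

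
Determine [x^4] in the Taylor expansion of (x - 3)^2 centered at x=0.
Expand to order 4: (x - 3)^2 = x^2 - 6·x + 9 + O(x^5).
The coefficient of x^4 is 0.

Final answer: 0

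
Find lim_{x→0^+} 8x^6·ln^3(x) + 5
The product is a 0·∞ indeterminate form at x → 0⁺.
Rewrite the product as 8·ln^3(x) / x^(-6) and apply L'Hôpital, or use the standard hierarchy x^(-6) ≫ |ln x|^3 as x → 0⁺.
The indeterminate product → 0, so the limit = 5.

Final answer: 5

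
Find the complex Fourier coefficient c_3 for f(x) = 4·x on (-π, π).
Compute the real Fourier coefficients first: a_3 = 0, b_3 = 8/3.
Then c_3 = (a_3 − i·b_3)/2 = -4·i/3.

Final answer: -4·i/3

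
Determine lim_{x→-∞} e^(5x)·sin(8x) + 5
Evaluate the dominant behaviour as x → -∞; each term tends to a finite value or vanishes.
Limit = 5.

Final answer: 5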